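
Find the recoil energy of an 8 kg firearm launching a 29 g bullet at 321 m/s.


v_r = m_p*v_p/m_gun = 0.029*321/8 = 1.16363 m/s, E_r = 0.5*m_gun*v_r^2 = 0.5*8*1.16363^2 = 5.416 J

5.416 J


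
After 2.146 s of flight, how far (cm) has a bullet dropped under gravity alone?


drop = 0.5*g*t^2 = 0.5*9.81*2.146^2 = 22.5891 m ≈ 2259 cm

2259 cm


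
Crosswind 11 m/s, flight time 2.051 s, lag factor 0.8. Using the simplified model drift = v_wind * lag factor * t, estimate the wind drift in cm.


drift = v_wind * lag * t = 11 * 0.8 * 2.051 = 18.0488 m ≈ 1805 cm

1805 cm


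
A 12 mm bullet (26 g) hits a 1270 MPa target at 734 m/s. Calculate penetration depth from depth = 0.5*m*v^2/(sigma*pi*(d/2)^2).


A = pi*(d/2)^2 = pi*(12/2)^2 = 113.097 mm^2
E = 0.5*m*v^2 = 0.5*0.026*734^2 = 7003.83 J
depth = E/(sigma*A) = 7003.83 J / (1270 MPa * 113.097 mm^2) = 7003.83/(1270 * 113.097) m = 0.0487618 m ≈ 48.76 mm

48.76 mm


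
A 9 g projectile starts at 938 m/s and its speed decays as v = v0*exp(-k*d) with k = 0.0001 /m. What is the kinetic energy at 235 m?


v = v0*exp(-k*d) = 938*exp(-0.0001*235) = 916.214 m/s
E = 0.5*m*v^2 = 0.5*0.009*916.214^2 = 3778 J

3778 J


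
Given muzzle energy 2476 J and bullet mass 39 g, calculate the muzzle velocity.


v = sqrt(2*E/m) = sqrt(2*2476/0.039) = 356.3 m/s

356.3 m/s


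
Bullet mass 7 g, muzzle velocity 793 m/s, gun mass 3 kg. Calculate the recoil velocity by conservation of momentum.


v_recoil = m_p * v_p / m_gun = 0.007 * 793 / 3 = 1.85 m/s

1.85 m/s


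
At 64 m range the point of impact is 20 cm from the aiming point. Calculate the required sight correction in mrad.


1 mrad subtends 1 cm per 10 m of range, so adj = error_cm / (dist_m / 10) = 20 / (64/10) = 3.125 mrad

3.125 mrad


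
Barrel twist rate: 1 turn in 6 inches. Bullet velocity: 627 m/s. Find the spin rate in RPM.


twist_m = 6*0.0254 = 0.1524 m
spin = v/twist = 627/0.1524 = 4114.173 rev/s
RPM = spin*60 = 4114.173*60 ≈ 246850 RPM

246850 RPM


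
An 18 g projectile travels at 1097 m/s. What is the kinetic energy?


E = 0.5*m*v^2 = 0.5*0.018*1097^2 = 10831 J

10831 J


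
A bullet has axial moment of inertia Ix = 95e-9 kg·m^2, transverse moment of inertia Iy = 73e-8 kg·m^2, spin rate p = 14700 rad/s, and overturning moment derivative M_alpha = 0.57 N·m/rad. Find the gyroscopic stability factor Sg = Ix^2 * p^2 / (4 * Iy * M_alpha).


Sg = Ix^2 * p^2 / (4 * Iy * M_alpha) = (95e-9)^2 * 14700^2 / (4 * 73e-8 * 0.57) = 1.172

1.172


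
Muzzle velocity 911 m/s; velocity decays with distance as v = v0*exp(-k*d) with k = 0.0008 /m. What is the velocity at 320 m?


v = v0*exp(-k*d) = 911*exp(-0.0008*320) = 705.2 m/s

705.2 m/s


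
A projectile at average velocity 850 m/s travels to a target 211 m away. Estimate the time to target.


t = d/v = 211/850 = 0.2482 s

0.2482 s


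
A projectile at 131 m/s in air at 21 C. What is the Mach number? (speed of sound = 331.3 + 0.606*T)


a = 331.3 + 0.606*(21) = 344.026 m/s
M = v/a = 131/344.026 = 0.3808

0.3808


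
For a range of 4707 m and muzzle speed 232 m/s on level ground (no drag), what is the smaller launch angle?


sin(2*theta) = R*g/v0^2 = 4707*9.81/232^2 = 0.857901, theta = arcsin(0.857901)/2 = 29.54°

29.54 degrees


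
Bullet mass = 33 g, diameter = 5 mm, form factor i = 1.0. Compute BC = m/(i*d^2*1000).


BC = m/(i*d^2*1000) = 33/(1.0 * 5^2 * 1000) = 0.00132

0.00132


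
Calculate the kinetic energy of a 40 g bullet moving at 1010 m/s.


E = 0.5*m*v^2 = 0.5*0.04*1010^2 = 20402 J

20402 J


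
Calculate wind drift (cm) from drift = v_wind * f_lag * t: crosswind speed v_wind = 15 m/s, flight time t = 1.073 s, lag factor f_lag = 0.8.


drift = v_wind * lag * t = 15 * 0.8 * 1.073 = 12.876 m ≈ 1288 cm

1288 cm


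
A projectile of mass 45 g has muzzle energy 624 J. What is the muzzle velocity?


v = sqrt(2*E/m) = sqrt(2*624/0.045) = 166.5 m/s

166.5 m/s


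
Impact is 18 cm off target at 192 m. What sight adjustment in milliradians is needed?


1 mrad subtends 1 cm per 10 m of range, so adj = error_cm / (dist_m / 10) = 18 / (192/10) = 0.9375 mrad

0.9375 mrad


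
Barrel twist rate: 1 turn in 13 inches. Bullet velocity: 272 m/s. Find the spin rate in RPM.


twist_m = 13*0.0254 = 0.3302 m
spin = v/twist = 272/0.3302 = 823.7432 rev/s
RPM = spin*60 = 823.7432*60 ≈ 49425 RPM

49425 RPM


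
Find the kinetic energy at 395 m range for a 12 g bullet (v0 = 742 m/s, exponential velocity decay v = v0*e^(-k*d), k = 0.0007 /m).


v = v0*exp(-k*d) = 742*exp(-0.0007*395) = 562.758 m/s
E = 0.5*m*v^2 = 0.5*0.012*562.758^2 = 1900 J

1900 J


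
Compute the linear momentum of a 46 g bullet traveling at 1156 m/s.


p = m*v = 0.046*1156 = 53.18 kg·m/s

53.18 kg·m/s


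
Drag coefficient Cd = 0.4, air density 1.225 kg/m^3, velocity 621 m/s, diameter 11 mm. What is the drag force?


A = pi*(d/2)^2 = pi*(11/2000)^2 = 9.50332e-05 m^2
Fd = 0.5*Cd*rho*A*v^2 = 0.5*0.4*1.225*9.50332e-05*621^2 = 8.979 N

8.979 N


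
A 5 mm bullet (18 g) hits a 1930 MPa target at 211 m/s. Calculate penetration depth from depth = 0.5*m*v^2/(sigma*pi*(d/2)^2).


A = pi*(d/2)^2 = pi*(5/2)^2 = 19.635 mm^2
E = 0.5*m*v^2 = 0.5*0.018*211^2 = 400.689 J
depth = E/(sigma*A) = 400.689 J / (1930 MPa * 19.635 mm^2) = 400.689/(1930 * 19.635) m = 0.0105735 m ≈ 10.57 mm

10.57 mm


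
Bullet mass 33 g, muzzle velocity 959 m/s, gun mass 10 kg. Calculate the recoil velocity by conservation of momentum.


v_recoil = m_p * v_p / m_gun = 0.033 * 959 / 10 = 3.165 m/s

3.165 m/s


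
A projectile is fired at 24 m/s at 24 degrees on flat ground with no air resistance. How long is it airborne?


T = 2*v0*sin(theta)/g = 2*24*sin(24°)/9.81 = 1.99 s

1.99 s


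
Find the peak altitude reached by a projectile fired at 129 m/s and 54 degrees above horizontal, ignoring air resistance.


H = (v0*sin(theta))^2 / (2g) = (129*sin(54°))^2 / (2*9.81) = 555.1 m

555.1 m


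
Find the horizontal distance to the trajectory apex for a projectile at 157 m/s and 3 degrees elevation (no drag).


R = v0^2*sin(2*theta)/g = 157^2*sin(2*3°)/9.81 = 262.642 m
apex_dist = R/2 = 262.642/2 = 131.3 m

131.3 m


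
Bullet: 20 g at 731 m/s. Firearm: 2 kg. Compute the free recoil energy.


v_r = m_p*v_p/m_gun = 0.02*731/2 = 7.31 m/s, E_r = 0.5*m_gun*v_r^2 = 0.5*2*7.31^2 = 53.44 J

53.44 J


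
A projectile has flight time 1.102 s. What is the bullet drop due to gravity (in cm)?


drop = 0.5*g*t^2 = 0.5*9.81*1.102^2 = 5.95665 m ≈ 595.7 cm

595.7 cm


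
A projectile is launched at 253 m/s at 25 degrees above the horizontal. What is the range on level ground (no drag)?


R = v0^2 * sin(2*theta) / g = 253^2 * sin(2*25°) / 9.81 = 4998 m

4998 m


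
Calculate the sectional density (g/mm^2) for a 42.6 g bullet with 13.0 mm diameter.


SD = m/d^2 = 42.6/13.0^2 = 0.2521 g/mm^2

0.2521 g/mm^2


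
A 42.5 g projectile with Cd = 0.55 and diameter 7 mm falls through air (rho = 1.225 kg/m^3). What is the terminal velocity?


A = pi*(d/2)^2 = pi*(7/2000)^2 = 3.84845e-05 m^2
vt = sqrt(2mg/(Cd*rho*A)) = sqrt(2*0.0425*9.81/(0.55 * 1.225 * 3.84845e-05)) = 179.3 m/s

179.3 m/s


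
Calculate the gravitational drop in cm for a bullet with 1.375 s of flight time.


drop = 0.5*g*t^2 = 0.5*9.81*1.375^2 = 9.27352 m ≈ 927.4 cm

927.4 cm


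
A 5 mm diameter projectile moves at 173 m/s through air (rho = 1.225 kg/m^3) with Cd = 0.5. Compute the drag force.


A = pi*(d/2)^2 = pi*(5/2000)^2 = 1.96350e-05 m^2
Fd = 0.5*Cd*rho*A*v^2 = 0.5*0.5*1.225*1.96350e-05*173^2 = 0.18 N

0.18 N


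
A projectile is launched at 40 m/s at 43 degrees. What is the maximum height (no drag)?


H = (v0*sin(theta))^2 / (2g) = (40*sin(43°))^2 / (2*9.81) = 37.93 m

37.93 m


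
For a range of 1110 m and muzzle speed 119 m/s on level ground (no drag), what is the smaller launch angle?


sin(2*theta) = R*g/v0^2 = 1110*9.81/119^2 = 0.76895, theta = arcsin(0.76895)/2 = 25.13°

25.13 degrees


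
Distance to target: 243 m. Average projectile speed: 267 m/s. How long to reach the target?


t = d/v = 243/267 = 0.9101 s

0.9101 s


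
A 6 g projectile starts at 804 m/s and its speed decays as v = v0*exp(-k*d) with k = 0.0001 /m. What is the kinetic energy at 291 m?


v = v0*exp(-k*d) = 804*exp(-0.0001*291) = 780.941 m/s
E = 0.5*m*v^2 = 0.5*0.006*780.941^2 = 1830 J

1830 J


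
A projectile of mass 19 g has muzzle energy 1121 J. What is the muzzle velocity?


v = sqrt(2*E/m) = sqrt(2*1121/0.019) = 343.5 m/s

343.5 m/s


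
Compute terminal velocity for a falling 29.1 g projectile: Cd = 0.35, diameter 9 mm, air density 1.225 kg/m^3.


A = pi*(d/2)^2 = pi*(9/2000)^2 = 6.36173e-05 m^2
vt = sqrt(2mg/(Cd*rho*A)) = sqrt(2*0.0291*9.81/(0.35 * 1.225 * 6.36173e-05)) = 144.7 m/s

144.7 m/s


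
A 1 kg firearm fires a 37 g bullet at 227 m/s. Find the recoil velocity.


v_recoil = m_p * v_p / m_gun = 0.037 * 227 / 1 = 8.399 m/s

8.399 m/s


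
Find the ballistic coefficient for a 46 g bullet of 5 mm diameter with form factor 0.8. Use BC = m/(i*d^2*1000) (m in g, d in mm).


BC = m/(i*d^2*1000) = 46/(0.8 * 5^2 * 1000) = 0.0023

0.0023


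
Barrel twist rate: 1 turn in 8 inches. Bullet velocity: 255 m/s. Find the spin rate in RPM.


twist_m = 8*0.0254 = 0.2032 m
spin = v/twist = 255/0.2032 = 1254.921 rev/s
RPM = spin*60 = 1254.921*60 ≈ 75295 RPM

75295 RPM


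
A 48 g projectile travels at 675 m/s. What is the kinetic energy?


E = 0.5*m*v^2 = 0.5*0.048*675^2 = 10935 J

10935 J


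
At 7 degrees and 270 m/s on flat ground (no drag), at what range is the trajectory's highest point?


R = v0^2*sin(2*theta)/g = 270^2*sin(2*7°)/9.81 = 1797.77 m
apex_dist = R/2 = 1797.77/2 = 898.9 m

898.9 m


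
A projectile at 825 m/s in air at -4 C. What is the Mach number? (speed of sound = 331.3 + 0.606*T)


a = 331.3 + 0.606*(-4) = 328.876 m/s
M = v/a = 825/328.876 = 2.509

2.509


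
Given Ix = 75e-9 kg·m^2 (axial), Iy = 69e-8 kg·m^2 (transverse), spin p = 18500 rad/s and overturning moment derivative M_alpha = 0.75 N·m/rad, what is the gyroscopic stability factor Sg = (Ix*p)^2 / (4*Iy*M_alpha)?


Sg = Ix^2 * p^2 / (4 * Iy * M_alpha) = (75e-9)^2 * 18500^2 / (4 * 69e-8 * 0.75) = 0.93

0.93


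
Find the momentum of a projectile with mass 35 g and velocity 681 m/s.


p = m*v = 0.035*681 = 23.84 kg·m/s

23.84 kg·m/s


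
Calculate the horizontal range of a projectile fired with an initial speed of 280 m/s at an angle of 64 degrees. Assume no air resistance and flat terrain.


R = v0^2 * sin(2*theta) / g = 280^2 * sin(2*64°) / 9.81 = 6298 m

6298 m


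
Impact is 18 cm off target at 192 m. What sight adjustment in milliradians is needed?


1 mrad subtends 1 cm per 10 m of range, so adj = error_cm / (dist_m / 10) = 18 / (192/10) = 0.9375 mrad

0.9375 mrad


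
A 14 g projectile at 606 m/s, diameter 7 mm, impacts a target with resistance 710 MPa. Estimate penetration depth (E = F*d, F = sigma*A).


A = pi*(d/2)^2 = pi*(7/2)^2 = 38.4845 mm^2
E = 0.5*m*v^2 = 0.5*0.014*606^2 = 2570.65 J
depth = E/(sigma*A) = 2570.65 J / (710 MPa * 38.4845 mm^2) = 2570.65/(710 * 38.4845) m = 0.0940804 m ≈ 94.08 mm

94.08 mm


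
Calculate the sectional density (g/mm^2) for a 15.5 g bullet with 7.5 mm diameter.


SD = m/d^2 = 15.5/7.5^2 = 0.2756 g/mm^2

0.2756 g/mm^2


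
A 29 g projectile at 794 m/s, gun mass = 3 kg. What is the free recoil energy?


v_r = m_p*v_p/m_gun = 0.029*794/3 = 7.67533 m/s, E_r = 0.5*m_gun*v_r^2 = 0.5*3*7.67533^2 = 88.37 J

88.37 J


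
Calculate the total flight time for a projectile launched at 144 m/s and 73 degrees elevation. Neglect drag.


T = 2*v0*sin(theta)/g = 2*144*sin(73°)/9.81 = 28.08 s

28.08 s


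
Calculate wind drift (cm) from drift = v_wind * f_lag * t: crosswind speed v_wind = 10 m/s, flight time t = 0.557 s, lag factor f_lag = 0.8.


drift = v_wind * lag * t = 10 * 0.8 * 0.557 = 4.456 m ≈ 445.6 cm

445.6 cm


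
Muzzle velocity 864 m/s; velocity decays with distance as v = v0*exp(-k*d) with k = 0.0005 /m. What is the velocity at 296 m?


v = v0*exp(-k*d) = 864*exp(-0.0005*296) = 745.1 m/s

745.1 m/s


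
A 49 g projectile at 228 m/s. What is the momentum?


p = m*v = 0.049*228 = 11.17 kg·m/s

11.17 kg·m/s


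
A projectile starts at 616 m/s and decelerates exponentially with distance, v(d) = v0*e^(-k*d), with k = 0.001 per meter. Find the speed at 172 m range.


v = v0*exp(-k*d) = 616*exp(-0.001*172) = 518.7 m/s

518.7 m/s


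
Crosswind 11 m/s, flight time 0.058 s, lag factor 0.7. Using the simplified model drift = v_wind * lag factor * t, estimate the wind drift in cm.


drift = v_wind * lag * t = 11 * 0.7 * 0.058 = 0.4466 m ≈ 44.66 cm

44.66 cm


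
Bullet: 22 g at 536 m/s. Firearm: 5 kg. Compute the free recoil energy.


v_r = m_p*v_p/m_gun = 0.022*536/5 = 2.3584 m/s, E_r = 0.5*m_gun*v_r^2 = 0.5*5*2.3584^2 = 13.91 J

13.91 J


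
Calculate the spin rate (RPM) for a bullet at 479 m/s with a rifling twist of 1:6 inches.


twist_m = 6*0.0254 = 0.1524 m
spin = v/twist = 479/0.1524 = 3143.045 rev/s
RPM = spin*60 = 3143.045*60 ≈ 188583 RPM

188583 RPM


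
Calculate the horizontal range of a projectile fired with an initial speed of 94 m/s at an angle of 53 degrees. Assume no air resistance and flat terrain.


R = v0^2 * sin(2*theta) / g = 94^2 * sin(2*53°) / 9.81 = 865.8 m

865.8 m


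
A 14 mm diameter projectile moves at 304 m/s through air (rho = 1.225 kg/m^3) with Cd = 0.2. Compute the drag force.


A = pi*(d/2)^2 = pi*(14/2000)^2 = 1.53938e-04 m^2
Fd = 0.5*Cd*rho*A*v^2 = 0.5*0.2*1.225*1.53938e-04*304^2 = 1.743 N

1.743 N


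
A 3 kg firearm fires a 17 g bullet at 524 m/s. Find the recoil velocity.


v_recoil = m_p * v_p / m_gun = 0.017 * 524 / 3 = 2.969 m/s

2.969 m/s


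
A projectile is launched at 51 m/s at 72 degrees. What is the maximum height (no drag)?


H = (v0*sin(theta))^2 / (2g) = (51*sin(72°))^2 / (2*9.81) = 119.9 m

119.9 m


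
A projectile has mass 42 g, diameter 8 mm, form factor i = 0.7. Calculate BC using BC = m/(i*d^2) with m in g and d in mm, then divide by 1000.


BC = m/(i*d^2*1000) = 42/(0.7 * 8^2 * 1000) = 0.0009375

0.0009375


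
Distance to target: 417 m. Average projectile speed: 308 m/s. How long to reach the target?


t = d/v = 417/308 = 1.354 s

1.354 s


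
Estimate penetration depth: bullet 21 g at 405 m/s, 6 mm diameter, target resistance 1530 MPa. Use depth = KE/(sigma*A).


A = pi*(d/2)^2 = pi*(6/2)^2 = 28.2743 mm^2
E = 0.5*m*v^2 = 0.5*0.021*405^2 = 1722.26 J
depth = E/(sigma*A) = 1722.26 J / (1530 MPa * 28.2743 mm^2) = 1722.26/(1530 * 28.2743) m = 0.0398121 m ≈ 39.81 mm

39.81 mm


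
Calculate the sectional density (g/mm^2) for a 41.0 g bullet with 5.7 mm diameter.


SD = m/d^2 = 41.0/5.7^2 = 1.262 g/mm^2

1.262 g/mm^2


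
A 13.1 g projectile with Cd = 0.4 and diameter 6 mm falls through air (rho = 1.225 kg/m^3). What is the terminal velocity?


A = pi*(d/2)^2 = pi*(6/2000)^2 = 2.82743e-05 m^2
vt = sqrt(2mg/(Cd*rho*A)) = sqrt(2*0.0131*9.81/(0.4 * 1.225 * 2.82743e-05)) = 136.2 m/s

136.2 m/s


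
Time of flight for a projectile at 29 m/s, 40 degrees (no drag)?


T = 2*v0*sin(theta)/g = 2*29*sin(40°)/9.81 = 3.8 s

3.8 s


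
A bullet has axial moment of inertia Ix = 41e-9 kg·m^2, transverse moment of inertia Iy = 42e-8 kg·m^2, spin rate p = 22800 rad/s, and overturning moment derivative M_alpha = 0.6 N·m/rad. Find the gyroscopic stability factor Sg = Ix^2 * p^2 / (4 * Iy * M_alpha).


Sg = Ix^2 * p^2 / (4 * Iy * M_alpha) = (41e-9)^2 * 22800^2 / (4 * 42e-8 * 0.6) = 0.8669

0.8669


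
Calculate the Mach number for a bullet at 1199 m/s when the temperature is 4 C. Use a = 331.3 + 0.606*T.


a = 331.3 + 0.606*(4) = 333.724 m/s
M = v/a = 1199/333.724 = 3.593

3.593


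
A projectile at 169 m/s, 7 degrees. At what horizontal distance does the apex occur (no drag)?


R = v0^2*sin(2*theta)/g = 169^2*sin(2*7°)/9.81 = 704.336 m
apex_dist = R/2 = 704.336/2 = 352.2 m

352.2 m


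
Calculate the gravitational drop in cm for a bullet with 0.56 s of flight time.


drop = 0.5*g*t^2 = 0.5*9.81*0.56^2 = 1.53821 m ≈ 153.8 cm

153.8 cm


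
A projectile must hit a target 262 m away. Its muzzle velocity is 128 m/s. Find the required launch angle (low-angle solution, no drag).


sin(2*theta) = R*g/v0^2 = 262*9.81/128^2 = 0.156874, theta = arcsin(0.156874)/2 = 4.513°

4.513 degrees


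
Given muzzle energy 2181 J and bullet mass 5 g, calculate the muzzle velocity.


v = sqrt(2*E/m) = sqrt(2*2181/0.005) = 934 m/s

934 m/s


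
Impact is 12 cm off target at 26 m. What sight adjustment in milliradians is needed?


1 mrad subtends 1 cm per 10 m of range, so adj = error_cm / (dist_m / 10) = 12 / (26/10) = 4.615 mrad

4.615 mrad


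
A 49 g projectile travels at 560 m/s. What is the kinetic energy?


E = 0.5*m*v^2 = 0.5*0.049*560^2 = 7683 J

7683 J


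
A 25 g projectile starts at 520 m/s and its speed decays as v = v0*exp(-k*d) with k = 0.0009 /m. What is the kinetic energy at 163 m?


v = v0*exp(-k*d) = 520*exp(-0.0009*163) = 449.048 m/s
E = 0.5*m*v^2 = 0.5*0.025*449.048^2 = 2521 J

2521 J


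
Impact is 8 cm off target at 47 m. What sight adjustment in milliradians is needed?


1 mrad subtends 1 cm per 10 m of range, so adj = error_cm / (dist_m / 10) = 8 / (47/10) = 1.702 mrad

1.702 mrad


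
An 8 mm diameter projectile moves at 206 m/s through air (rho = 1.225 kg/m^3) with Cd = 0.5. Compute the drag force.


A = pi*(d/2)^2 = pi*(8/2000)^2 = 5.02655e-05 m^2
Fd = 0.5*Cd*rho*A*v^2 = 0.5*0.5*1.225*5.02655e-05*206^2 = 0.6533 N

0.6533 N


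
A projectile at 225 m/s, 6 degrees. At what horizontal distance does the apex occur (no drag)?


R = v0^2*sin(2*theta)/g = 225^2*sin(2*6°)/9.81 = 1072.94 m
apex_dist = R/2 = 1072.94/2 = 536.5 m

536.5 m


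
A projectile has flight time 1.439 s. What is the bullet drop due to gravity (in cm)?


drop = 0.5*g*t^2 = 0.5*9.81*1.439^2 = 10.1569 m ≈ 1016 cm

1016 cm


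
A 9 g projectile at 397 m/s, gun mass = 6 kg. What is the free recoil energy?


v_r = m_p*v_p/m_gun = 0.009*397/6 = 0.5955 m/s, E_r = 0.5*m_gun*v_r^2 = 0.5*6*0.5955^2 = 1.064 J

1.064 J


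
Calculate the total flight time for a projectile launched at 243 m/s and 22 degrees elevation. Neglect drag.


T = 2*v0*sin(theta)/g = 2*243*sin(22°)/9.81 = 18.56 s

18.56 s


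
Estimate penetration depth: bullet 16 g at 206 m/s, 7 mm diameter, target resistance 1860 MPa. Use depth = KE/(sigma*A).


A = pi*(d/2)^2 = pi*(7/2)^2 = 38.4845 mm^2
E = 0.5*m*v^2 = 0.5*0.016*206^2 = 339.488 J
depth = E/(sigma*A) = 339.488 J / (1860 MPa * 38.4845 mm^2) = 339.488/(1860 * 38.4845) m = 0.0047427 m ≈ 4.743 mm

4.743 mm


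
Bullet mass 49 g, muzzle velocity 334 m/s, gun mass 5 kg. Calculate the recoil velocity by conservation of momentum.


v_recoil = m_p * v_p / m_gun = 0.049 * 334 / 5 = 3.273 m/s

3.273 m/s


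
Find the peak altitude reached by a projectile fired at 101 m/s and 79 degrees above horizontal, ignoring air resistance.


H = (v0*sin(theta))^2 / (2g) = (101*sin(79°))^2 / (2*9.81) = 501 m

501 m


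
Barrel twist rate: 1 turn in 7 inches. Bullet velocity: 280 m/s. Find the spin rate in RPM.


twist_m = 7*0.0254 = 0.1778 m
spin = v/twist = 280/0.1778 = 1574.803 rev/s
RPM = spin*60 = 1574.803*60 ≈ 94488 RPM

94488 RPM


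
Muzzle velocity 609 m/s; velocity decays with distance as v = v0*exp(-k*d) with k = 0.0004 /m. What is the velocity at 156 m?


v = v0*exp(-k*d) = 609*exp(-0.0004*156) = 572.2 m/s

572.2 m/s


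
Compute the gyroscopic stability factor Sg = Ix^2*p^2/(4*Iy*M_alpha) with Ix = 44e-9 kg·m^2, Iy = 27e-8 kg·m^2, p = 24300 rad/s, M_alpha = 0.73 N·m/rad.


Sg = Ix^2 * p^2 / (4 * Iy * M_alpha) = (44e-9)^2 * 24300^2 / (4 * 27e-8 * 0.73) = 1.45

1.45


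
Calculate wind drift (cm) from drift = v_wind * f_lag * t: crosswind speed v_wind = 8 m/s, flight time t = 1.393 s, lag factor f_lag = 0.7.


drift = v_wind * lag * t = 8 * 0.7 * 1.393 = 7.8008 m ≈ 780.1 cm

780.1 cm


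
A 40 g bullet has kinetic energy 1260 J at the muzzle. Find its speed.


v = sqrt(2*E/m) = sqrt(2*1260/0.04) = 251 m/s

251 m/s


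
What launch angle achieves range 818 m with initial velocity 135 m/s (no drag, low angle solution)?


sin(2*theta) = R*g/v0^2 = 818*9.81/135^2 = 0.440306, theta = arcsin(0.440306)/2 = 13.06°

13.06 degrees


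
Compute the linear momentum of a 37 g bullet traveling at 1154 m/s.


p = m*v = 0.037*1154 = 42.7 kg·m/s

42.7 kg·m/s


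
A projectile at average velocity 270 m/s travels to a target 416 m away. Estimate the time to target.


t = d/v = 416/270 = 1.541 s

1.541 s


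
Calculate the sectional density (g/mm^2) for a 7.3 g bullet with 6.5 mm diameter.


SD = m/d^2 = 7.3/6.5^2 = 0.1728 g/mm^2

0.1728 g/mm^2


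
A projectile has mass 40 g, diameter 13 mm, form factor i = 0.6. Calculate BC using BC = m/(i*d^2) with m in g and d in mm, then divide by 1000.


BC = m/(i*d^2*1000) = 40/(0.6 * 13^2 * 1000) = 0.0003945

0.0003945


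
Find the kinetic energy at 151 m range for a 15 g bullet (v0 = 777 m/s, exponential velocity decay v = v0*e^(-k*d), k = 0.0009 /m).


v = v0*exp(-k*d) = 777*exp(-0.0009*151) = 678.267 m/s
E = 0.5*m*v^2 = 0.5*0.015*678.267^2 = 3450 J

3450 J


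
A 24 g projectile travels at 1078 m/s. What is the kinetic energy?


E = 0.5*m*v^2 = 0.5*0.024*1078^2 = 13945 J

13945 J


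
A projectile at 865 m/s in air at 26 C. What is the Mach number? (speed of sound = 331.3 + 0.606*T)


a = 331.3 + 0.606*(26) = 347.056 m/s
M = v/a = 865/347.056 = 2.492

2.492


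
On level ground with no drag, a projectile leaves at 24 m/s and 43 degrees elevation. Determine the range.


R = v0^2 * sin(2*theta) / g = 24^2 * sin(2*43°) / 9.81 = 58.57 m

58.57 m


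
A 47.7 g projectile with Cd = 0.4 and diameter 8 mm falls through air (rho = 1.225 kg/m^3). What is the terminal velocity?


A = pi*(d/2)^2 = pi*(8/2000)^2 = 5.02655e-05 m^2
vt = sqrt(2mg/(Cd*rho*A)) = sqrt(2*0.0477*9.81/(0.4 * 1.225 * 5.02655e-05)) = 194.9 m/s

194.9 m/s


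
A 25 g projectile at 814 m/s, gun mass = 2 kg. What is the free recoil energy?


v_r = m_p*v_p/m_gun = 0.025*814/2 = 10.175 m/s, E_r = 0.5*m_gun*v_r^2 = 0.5*2*10.175^2 = 103.5 J

103.5 J


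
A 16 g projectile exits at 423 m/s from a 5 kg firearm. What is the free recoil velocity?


v_recoil = m_p * v_p / m_gun = 0.016 * 423 / 5 = 1.354 m/s

1.354 m/s


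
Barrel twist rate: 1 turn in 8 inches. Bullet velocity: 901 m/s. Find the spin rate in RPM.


twist_m = 8*0.0254 = 0.2032 m
spin = v/twist = 901/0.2032 = 4434.055 rev/s
RPM = spin*60 = 4434.055*60 ≈ 266043 RPM

266043 RPM


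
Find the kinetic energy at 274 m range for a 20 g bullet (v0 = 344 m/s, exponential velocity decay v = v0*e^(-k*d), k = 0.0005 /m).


v = v0*exp(-k*d) = 344*exp(-0.0005*274) = 299.958 m/s
E = 0.5*m*v^2 = 0.5*0.02*299.958^2 = 899.7 J

899.7 J


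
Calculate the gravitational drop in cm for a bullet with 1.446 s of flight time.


drop = 0.5*g*t^2 = 0.5*9.81*1.446^2 = 10.2559 m ≈ 1026 cm

1026 cm


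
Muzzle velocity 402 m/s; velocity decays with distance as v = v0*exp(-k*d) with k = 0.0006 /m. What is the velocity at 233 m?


v = v0*exp(-k*d) = 402*exp(-0.0006*233) = 349.6 m/s

349.6 m/s


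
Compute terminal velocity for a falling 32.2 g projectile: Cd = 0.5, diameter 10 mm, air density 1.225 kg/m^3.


A = pi*(d/2)^2 = pi*(10/2000)^2 = 7.85398e-05 m^2
vt = sqrt(2mg/(Cd*rho*A)) = sqrt(2*0.0322*9.81/(0.5 * 1.225 * 7.85398e-05)) = 114.6 m/s

114.6 m/s


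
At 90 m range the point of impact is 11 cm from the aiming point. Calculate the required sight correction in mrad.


1 mrad subtends 1 cm per 10 m of range, so adj = error_cm / (dist_m / 10) = 11 / (90/10) = 1.222 mrad

1.222 mrad


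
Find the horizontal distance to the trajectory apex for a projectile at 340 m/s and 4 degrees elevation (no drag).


R = v0^2*sin(2*theta)/g = 340^2*sin(2*4°)/9.81 = 1640 m
apex_dist = R/2 = 1640/2 = 820 m

820 m


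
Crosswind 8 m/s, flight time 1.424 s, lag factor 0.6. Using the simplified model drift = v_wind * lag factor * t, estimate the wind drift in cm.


drift = v_wind * lag * t = 8 * 0.6 * 1.424 = 6.8352 m ≈ 683.5 cm

683.5 cm


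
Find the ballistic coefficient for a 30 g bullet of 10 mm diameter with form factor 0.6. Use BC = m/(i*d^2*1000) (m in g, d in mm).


BC = m/(i*d^2*1000) = 30/(0.6 * 10^2 * 1000) = 0.0005

0.0005


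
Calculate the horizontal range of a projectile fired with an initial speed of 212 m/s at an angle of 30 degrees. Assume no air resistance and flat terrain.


R = v0^2 * sin(2*theta) / g = 212^2 * sin(2*30°) / 9.81 = 3968 m

3968 m


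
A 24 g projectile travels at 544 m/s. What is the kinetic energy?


E = 0.5*m*v^2 = 0.5*0.024*544^2 = 3551 J

3551 J


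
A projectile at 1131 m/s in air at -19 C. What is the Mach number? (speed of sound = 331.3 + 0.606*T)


a = 331.3 + 0.606*(-19) = 319.786 m/s
M = v/a = 1131/319.786 = 3.537

3.537


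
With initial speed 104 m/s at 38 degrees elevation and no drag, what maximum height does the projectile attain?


H = (v0*sin(theta))^2 / (2g) = (104*sin(38°))^2 / (2*9.81) = 209 m

209 m


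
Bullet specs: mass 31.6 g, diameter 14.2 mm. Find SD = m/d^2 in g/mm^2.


SD = m/d^2 = 31.6/14.2^2 = 0.1567 g/mm^2

0.1567 g/mm^2


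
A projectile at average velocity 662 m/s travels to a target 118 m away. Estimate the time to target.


t = d/v = 118/662 = 0.1782 s

0.1782 s


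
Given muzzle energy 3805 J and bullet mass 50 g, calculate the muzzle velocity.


v = sqrt(2*E/m) = sqrt(2*3805/0.05) = 390.1 m/s

390.1 m/s


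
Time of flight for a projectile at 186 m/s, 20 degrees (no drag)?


T = 2*v0*sin(theta)/g = 2*186*sin(20°)/9.81 = 12.97 s

12.97 s


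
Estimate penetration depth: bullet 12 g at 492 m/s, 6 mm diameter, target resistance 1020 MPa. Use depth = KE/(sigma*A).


A = pi*(d/2)^2 = pi*(6/2)^2 = 28.2743 mm^2
E = 0.5*m*v^2 = 0.5*0.012*492^2 = 1452.38 J
depth = E/(sigma*A) = 1452.38 J / (1020 MPa * 28.2743 mm^2) = 1452.38/(1020 * 28.2743) m = 0.0503604 m ≈ 50.36 mm

50.36 mm


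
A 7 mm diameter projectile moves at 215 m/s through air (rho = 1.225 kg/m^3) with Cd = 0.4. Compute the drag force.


A = pi*(d/2)^2 = pi*(7/2000)^2 = 3.84845e-05 m^2
Fd = 0.5*Cd*rho*A*v^2 = 0.5*0.4*1.225*3.84845e-05*215^2 = 0.4358 N

0.4358 N


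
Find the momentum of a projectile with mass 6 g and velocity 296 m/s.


p = m*v = 0.006*296 = 1.776 kg·m/s

1.776 kg·m/s


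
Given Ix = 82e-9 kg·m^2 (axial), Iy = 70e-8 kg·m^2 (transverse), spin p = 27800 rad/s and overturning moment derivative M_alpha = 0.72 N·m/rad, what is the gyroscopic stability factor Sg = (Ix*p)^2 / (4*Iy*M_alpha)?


Sg = Ix^2 * p^2 / (4 * Iy * M_alpha) = (82e-9)^2 * 27800^2 / (4 * 70e-8 * 0.72) = 2.578

2.578


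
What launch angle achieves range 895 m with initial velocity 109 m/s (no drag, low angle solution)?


sin(2*theta) = R*g/v0^2 = 895*9.81/109^2 = 0.738991, theta = arcsin(0.738991)/2 = 23.82°

23.82 degrees


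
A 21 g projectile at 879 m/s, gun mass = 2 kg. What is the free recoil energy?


v_r = m_p*v_p/m_gun = 0.021*879/2 = 9.2295 m/s, E_r = 0.5*m_gun*v_r^2 = 0.5*2*9.2295^2 = 85.18 J

85.18 J


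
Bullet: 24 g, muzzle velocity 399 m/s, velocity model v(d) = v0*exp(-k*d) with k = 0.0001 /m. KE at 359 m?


v = v0*exp(-k*d) = 399*exp(-0.0001*359) = 384.93 m/s
E = 0.5*m*v^2 = 0.5*0.024*384.93^2 = 1778 J

1778 J


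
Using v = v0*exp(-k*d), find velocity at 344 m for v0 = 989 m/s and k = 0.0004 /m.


v = v0*exp(-k*d) = 989*exp(-0.0004*344) = 861.9 m/s

861.9 m/s


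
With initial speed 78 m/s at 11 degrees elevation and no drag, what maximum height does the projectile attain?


H = (v0*sin(theta))^2 / (2g) = (78*sin(11°))^2 / (2*9.81) = 11.29 m

11.29 m


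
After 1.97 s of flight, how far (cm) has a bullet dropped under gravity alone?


drop = 0.5*g*t^2 = 0.5*9.81*1.97^2 = 19.0358 m ≈ 1904 cm

1904 cm


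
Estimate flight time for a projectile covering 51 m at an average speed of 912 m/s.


t = d/v = 51/912 = 0.05592 s

0.05592 s


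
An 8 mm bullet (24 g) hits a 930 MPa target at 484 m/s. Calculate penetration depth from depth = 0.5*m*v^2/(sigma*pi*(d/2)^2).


A = pi*(d/2)^2 = pi*(8/2)^2 = 50.2655 mm^2
E = 0.5*m*v^2 = 0.5*0.024*484^2 = 2811.07 J
depth = E/(sigma*A) = 2811.07 J / (930 MPa * 50.2655 mm^2) = 2811.07/(930 * 50.2655) m = 0.0601339 m ≈ 60.13 mm

60.13 mm


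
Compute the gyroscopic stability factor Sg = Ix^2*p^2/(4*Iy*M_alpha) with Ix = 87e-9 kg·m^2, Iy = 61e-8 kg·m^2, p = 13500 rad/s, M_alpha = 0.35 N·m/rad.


Sg = Ix^2 * p^2 / (4 * Iy * M_alpha) = (87e-9)^2 * 13500^2 / (4 * 61e-8 * 0.35) = 1.615

1.615


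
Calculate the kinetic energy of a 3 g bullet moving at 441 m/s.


E = 0.5*m*v^2 = 0.5*0.003*441^2 = 291.7 J

291.7 J


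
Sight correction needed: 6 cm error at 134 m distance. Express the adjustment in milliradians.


1 mrad subtends 1 cm per 10 m of range, so adj = error_cm / (dist_m / 10) = 6 / (134/10) = 0.4478 mrad

0.4478 mrad


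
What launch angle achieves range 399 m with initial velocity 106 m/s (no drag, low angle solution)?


sin(2*theta) = R*g/v0^2 = 399*9.81/106^2 = 0.348362, theta = arcsin(0.348362)/2 = 10.19°

10.19 degrees


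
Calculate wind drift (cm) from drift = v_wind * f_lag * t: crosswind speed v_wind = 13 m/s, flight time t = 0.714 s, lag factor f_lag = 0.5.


drift = v_wind * lag * t = 13 * 0.5 * 0.714 = 4.641 m ≈ 464.1 cm

464.1 cm


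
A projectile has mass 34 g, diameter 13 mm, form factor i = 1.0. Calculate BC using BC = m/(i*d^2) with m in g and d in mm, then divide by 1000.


BC = m/(i*d^2*1000) = 34/(1.0 * 13^2 * 1000) = 0.0002012

0.0002012


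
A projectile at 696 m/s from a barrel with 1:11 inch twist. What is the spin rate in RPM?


twist_m = 11*0.0254 = 0.2794 m
spin = v/twist = 696/0.2794 = 2491.052 rev/s
RPM = spin*60 = 2491.052*60 ≈ 149463 RPM

149463 RPM


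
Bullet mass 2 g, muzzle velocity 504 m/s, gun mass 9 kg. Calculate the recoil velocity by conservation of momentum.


v_recoil = m_p * v_p / m_gun = 0.002 * 504 / 9 = 0.112 m/s

0.112 m/s


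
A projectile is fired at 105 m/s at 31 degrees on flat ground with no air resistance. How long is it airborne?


T = 2*v0*sin(theta)/g = 2*105*sin(31°)/9.81 = 11.03 s

11.03 s


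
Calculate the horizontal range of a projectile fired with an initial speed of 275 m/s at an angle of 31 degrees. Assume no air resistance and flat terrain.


R = v0^2 * sin(2*theta) / g = 275^2 * sin(2*31°) / 9.81 = 6807 m

6807 m


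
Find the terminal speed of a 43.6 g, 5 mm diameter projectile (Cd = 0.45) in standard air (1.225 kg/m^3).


A = pi*(d/2)^2 = pi*(5/2000)^2 = 1.96350e-05 m^2
vt = sqrt(2mg/(Cd*rho*A)) = sqrt(2*0.0436*9.81/(0.45 * 1.225 * 1.96350e-05)) = 281.1 m/s

281.1 m/s


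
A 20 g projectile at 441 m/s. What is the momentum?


p = m*v = 0.02*441 = 8.82 kg·m/s

8.82 kg·m/s


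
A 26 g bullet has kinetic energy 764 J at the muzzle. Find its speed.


v = sqrt(2*E/m) = sqrt(2*764/0.026) = 242.4 m/s

242.4 m/s


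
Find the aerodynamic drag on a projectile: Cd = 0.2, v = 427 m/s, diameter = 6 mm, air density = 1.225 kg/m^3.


A = pi*(d/2)^2 = pi*(6/2000)^2 = 2.82743e-05 m^2
Fd = 0.5*Cd*rho*A*v^2 = 0.5*0.2*1.225*2.82743e-05*427^2 = 0.6315 N

0.6315 N


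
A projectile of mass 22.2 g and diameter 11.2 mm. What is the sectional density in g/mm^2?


SD = m/d^2 = 22.2/11.2^2 = 0.177 g/mm^2

0.177 g/mm^2


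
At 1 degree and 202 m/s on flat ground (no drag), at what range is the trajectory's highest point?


R = v0^2*sin(2*theta)/g = 202^2*sin(2*1°)/9.81 = 145.162 m
apex_dist = R/2 = 145.162/2 = 72.58 m

72.58 m


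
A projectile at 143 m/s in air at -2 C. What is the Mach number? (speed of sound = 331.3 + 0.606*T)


a = 331.3 + 0.606*(-2) = 330.088 m/s
M = v/a = 143/330.088 = 0.4332

0.4332


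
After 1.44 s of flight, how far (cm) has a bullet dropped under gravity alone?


drop = 0.5*g*t^2 = 0.5*9.81*1.44^2 = 10.171 m ≈ 1017 cm

1017 cm


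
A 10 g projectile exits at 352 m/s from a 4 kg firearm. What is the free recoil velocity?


v_recoil = m_p * v_p / m_gun = 0.01 * 352 / 4 = 0.88 m/s

0.88 m/s


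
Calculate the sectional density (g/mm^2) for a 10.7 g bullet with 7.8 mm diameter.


SD = m/d^2 = 10.7/7.8^2 = 0.1759 g/mm^2

0.1759 g/mm^2


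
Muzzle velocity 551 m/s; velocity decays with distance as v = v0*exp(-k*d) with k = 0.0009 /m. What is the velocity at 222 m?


v = v0*exp(-k*d) = 551*exp(-0.0009*222) = 451.2 m/s

451.2 m/s


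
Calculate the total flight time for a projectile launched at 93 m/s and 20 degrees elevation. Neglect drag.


T = 2*v0*sin(theta)/g = 2*93*sin(20°)/9.81 = 6.485 s

6.485 s


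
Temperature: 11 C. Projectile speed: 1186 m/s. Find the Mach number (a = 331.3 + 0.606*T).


a = 331.3 + 0.606*(11) = 337.966 m/s
M = v/a = 1186/337.966 = 3.509

3.509


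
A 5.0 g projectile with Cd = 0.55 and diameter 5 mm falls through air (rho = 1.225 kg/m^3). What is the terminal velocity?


A = pi*(d/2)^2 = pi*(5/2000)^2 = 1.96350e-05 m^2
vt = sqrt(2mg/(Cd*rho*A)) = sqrt(2*0.005*9.81/(0.55 * 1.225 * 1.96350e-05)) = 86.11 m/s

86.11 m/s


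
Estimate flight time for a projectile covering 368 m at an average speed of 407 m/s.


t = d/v = 368/407 = 0.9042 s

0.9042 s


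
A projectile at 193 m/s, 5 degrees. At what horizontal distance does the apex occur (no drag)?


R = v0^2*sin(2*theta)/g = 193^2*sin(2*5°)/9.81 = 659.35 m
apex_dist = R/2 = 659.35/2 = 329.7 m

329.7 m


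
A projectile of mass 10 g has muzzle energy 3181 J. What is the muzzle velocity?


v = sqrt(2*E/m) = sqrt(2*3181/0.01) = 797.6 m/s

797.6 m/s


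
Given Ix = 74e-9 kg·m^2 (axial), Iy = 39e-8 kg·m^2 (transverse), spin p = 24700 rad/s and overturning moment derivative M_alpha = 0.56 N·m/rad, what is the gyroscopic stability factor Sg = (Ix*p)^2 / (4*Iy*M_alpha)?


Sg = Ix^2 * p^2 / (4 * Iy * M_alpha) = (74e-9)^2 * 24700^2 / (4 * 39e-8 * 0.56) = 3.824

3.824


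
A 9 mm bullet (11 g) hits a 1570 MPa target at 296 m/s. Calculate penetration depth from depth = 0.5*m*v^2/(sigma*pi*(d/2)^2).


A = pi*(d/2)^2 = pi*(9/2)^2 = 63.6173 mm^2
E = 0.5*m*v^2 = 0.5*0.011*296^2 = 481.888 J
depth = E/(sigma*A) = 481.888 J / (1570 MPa * 63.6173 mm^2) = 481.888/(1570 * 63.6173) m = 0.00482471 m ≈ 4.825 mm

4.825 mm


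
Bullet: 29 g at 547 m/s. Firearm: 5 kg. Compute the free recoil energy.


v_r = m_p*v_p/m_gun = 0.029*547/5 = 3.1726 m/s, E_r = 0.5*m_gun*v_r^2 = 0.5*5*3.1726^2 = 25.16 J

25.16 J


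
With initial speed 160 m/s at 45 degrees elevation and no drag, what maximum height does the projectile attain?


H = (v0*sin(theta))^2 / (2g) = (160*sin(45°))^2 / (2*9.81) = 652.4 m

652.4 m


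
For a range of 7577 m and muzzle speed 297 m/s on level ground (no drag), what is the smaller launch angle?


sin(2*theta) = R*g/v0^2 = 7577*9.81/297^2 = 0.842662, theta = arcsin(0.842662)/2 = 28.71°

28.71 degrees


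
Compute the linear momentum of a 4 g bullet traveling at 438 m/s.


p = m*v = 0.004*438 = 1.752 kg·m/s

1.752 kg·m/s


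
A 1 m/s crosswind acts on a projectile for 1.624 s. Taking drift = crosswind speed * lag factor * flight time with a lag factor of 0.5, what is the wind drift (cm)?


drift = v_wind * lag * t = 1 * 0.5 * 1.624 = 0.812 m ≈ 81.2 cm

81.2 cm


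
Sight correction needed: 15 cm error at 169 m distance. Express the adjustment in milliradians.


1 mrad subtends 1 cm per 10 m of range, so adj = error_cm / (dist_m / 10) = 15 / (169/10) = 0.8876 mrad

0.8876 mrad


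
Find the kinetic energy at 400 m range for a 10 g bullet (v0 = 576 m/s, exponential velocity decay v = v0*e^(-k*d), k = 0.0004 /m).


v = v0*exp(-k*d) = 576*exp(-0.0004*400) = 490.835 m/s
E = 0.5*m*v^2 = 0.5*0.01*490.835^2 = 1205 J

1205 J


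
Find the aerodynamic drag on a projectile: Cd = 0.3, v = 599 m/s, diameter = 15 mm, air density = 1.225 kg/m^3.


A = pi*(d/2)^2 = pi*(15/2000)^2 = 1.76715e-04 m^2
Fd = 0.5*Cd*rho*A*v^2 = 0.5*0.3*1.225*1.76715e-04*599^2 = 11.65 N

11.65 N


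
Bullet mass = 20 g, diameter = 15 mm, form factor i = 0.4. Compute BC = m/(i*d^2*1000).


BC = m/(i*d^2*1000) = 20/(0.4 * 15^2 * 1000) = 0.0002222

0.0002222


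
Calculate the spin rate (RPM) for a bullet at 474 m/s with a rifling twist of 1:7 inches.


twist_m = 7*0.0254 = 0.1778 m
spin = v/twist = 474/0.1778 = 2665.917 rev/s
RPM = spin*60 = 2665.917*60 ≈ 159955 RPM

159955 RPM


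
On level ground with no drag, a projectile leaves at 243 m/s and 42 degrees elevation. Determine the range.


R = v0^2 * sin(2*theta) / g = 243^2 * sin(2*42°) / 9.81 = 5986 m

5986 m


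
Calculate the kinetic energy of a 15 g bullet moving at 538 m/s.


E = 0.5*m*v^2 = 0.5*0.015*538^2 = 2171 J

2171 J


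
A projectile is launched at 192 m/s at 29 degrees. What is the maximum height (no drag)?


H = (v0*sin(theta))^2 / (2g) = (192*sin(29°))^2 / (2*9.81) = 441.6 m

441.6 m


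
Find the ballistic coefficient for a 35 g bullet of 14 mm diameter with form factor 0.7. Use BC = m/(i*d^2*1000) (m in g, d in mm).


BC = m/(i*d^2*1000) = 35/(0.7 * 14^2 * 1000) = 0.0002551

0.0002551


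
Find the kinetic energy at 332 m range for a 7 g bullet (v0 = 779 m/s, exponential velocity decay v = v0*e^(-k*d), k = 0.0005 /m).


v = v0*exp(-k*d) = 779*exp(-0.0005*332) = 659.849 m/s
E = 0.5*m*v^2 = 0.5*0.007*659.849^2 = 1524 J

1524 J


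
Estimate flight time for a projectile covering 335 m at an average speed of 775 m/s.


t = d/v = 335/775 = 0.4323 s

0.4323 s


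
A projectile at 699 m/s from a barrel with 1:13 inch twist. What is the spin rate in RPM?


twist_m = 13*0.0254 = 0.3302 m
spin = v/twist = 699/0.3302 = 2116.899 rev/s
RPM = spin*60 = 2116.899*60 ≈ 127014 RPM

127014 RPM


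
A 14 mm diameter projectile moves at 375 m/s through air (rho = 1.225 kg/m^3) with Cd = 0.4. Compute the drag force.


A = pi*(d/2)^2 = pi*(14/2000)^2 = 1.53938e-04 m^2
Fd = 0.5*Cd*rho*A*v^2 = 0.5*0.4*1.225*1.53938e-04*375^2 = 5.304 N

5.304 N


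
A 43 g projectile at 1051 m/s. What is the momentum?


p = m*v = 0.043*1051 = 45.19 kg·m/s

45.19 kg·m/s


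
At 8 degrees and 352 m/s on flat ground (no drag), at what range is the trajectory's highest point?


R = v0^2*sin(2*theta)/g = 352^2*sin(2*8°)/9.81 = 3481.4 m
apex_dist = R/2 = 3481.4/2 = 1741 m

1741 m


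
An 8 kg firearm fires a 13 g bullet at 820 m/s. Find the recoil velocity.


v_recoil = m_p * v_p / m_gun = 0.013 * 820 / 8 = 1.333 m/s

1.333 m/s


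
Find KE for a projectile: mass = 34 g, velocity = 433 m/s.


E = 0.5*m*v^2 = 0.5*0.034*433^2 = 3187 J

3187 J


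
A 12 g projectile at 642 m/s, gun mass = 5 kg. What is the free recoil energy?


v_r = m_p*v_p/m_gun = 0.012*642/5 = 1.5408 m/s, E_r = 0.5*m_gun*v_r^2 = 0.5*5*1.5408^2 = 5.935 J

5.935 J


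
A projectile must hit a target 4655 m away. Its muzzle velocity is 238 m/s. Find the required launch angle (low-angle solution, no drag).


sin(2*theta) = R*g/v0^2 = 4655*9.81/238^2 = 0.806185, theta = arcsin(0.806185)/2 = 26.86°

26.86 degrees


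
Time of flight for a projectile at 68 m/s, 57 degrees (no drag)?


T = 2*v0*sin(theta)/g = 2*68*sin(57°)/9.81 = 11.63 s

11.63 s
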